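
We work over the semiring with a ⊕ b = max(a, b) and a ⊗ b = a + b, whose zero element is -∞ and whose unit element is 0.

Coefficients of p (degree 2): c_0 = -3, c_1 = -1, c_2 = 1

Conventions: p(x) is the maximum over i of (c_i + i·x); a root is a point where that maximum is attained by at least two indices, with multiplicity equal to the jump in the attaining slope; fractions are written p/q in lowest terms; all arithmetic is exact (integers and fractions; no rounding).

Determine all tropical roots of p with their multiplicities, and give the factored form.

hull edge (i=0, c=-3) to (i=2, c=1): slope 2, span 2
Factored form: p(x) = 1 ⊗ (x ⊕ (-2)) ⊗ (x ⊕ (-2))
Answer: roots = -2 (mult 2)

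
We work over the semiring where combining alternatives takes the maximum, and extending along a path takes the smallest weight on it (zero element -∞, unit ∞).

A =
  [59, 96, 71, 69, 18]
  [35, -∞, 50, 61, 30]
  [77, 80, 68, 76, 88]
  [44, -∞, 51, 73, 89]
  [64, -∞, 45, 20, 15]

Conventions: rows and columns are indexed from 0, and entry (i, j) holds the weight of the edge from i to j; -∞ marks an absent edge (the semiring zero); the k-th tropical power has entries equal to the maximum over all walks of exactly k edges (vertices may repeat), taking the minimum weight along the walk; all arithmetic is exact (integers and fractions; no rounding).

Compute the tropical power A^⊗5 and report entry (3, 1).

A^⊗2:
  [71, 71, 68, 71, 71]
  [50, 50, 51, 61, 61]
  [68, 77, 71, 73, 76]
  [64, 51, 51, 73, 73]
  [59, 64, 64, 64, 45]
A^⊗3:
  [68, 71, 71, 71, 71]
  [61, 51, 51, 61, 61]
  [71, 71, 68, 73, 73]
  [64, 64, 64, 73, 73]
  [64, 64, 64, 64, 64]
A^⊗4:
  [71, 71, 68, 71, 71]
  [61, 61, 61, 61, 61]
  [68, 71, 71, 73, 73]
  [64, 64, 64, 73, 73]
  [64, 64, 64, 64, 64]
A^⊗5:
  [68, 71, 71, 71, 71]
  [61, 61, 61, 61, 61]
  [71, 71, 68, 73, 73]
  [64, 64, 64, 73, 73]
  [64, 64, 64, 64, 64]
Key observation: the optimum is the walk 3->3->3->4->0->1, with weight 73 min 73 min 89 min 64 min 96 = 64.
Optimal value attained by: walk 3->3->3->4->0->1.
Answer: (A^⊗5)[3][1] = 64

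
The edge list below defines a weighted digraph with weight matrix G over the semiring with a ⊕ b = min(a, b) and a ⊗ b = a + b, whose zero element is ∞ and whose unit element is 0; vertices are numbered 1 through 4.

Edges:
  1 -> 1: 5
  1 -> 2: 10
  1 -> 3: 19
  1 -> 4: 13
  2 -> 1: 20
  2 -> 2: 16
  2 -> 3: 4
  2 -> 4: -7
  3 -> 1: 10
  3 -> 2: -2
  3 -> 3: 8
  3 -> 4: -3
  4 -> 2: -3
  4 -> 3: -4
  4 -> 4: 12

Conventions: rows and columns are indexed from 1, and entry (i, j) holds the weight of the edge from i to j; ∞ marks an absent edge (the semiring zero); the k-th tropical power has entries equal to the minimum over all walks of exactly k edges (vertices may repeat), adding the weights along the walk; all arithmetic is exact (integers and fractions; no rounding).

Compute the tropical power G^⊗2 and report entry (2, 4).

G^⊗2:
  [10, 10, 9, 3]
  [14, -10, -11, 1]
  [15, -6, -7, -9]
  [6, -6, 1, -10]
Key observation: the optimum is the walk 2->3->4, with weight 4 + (-3) = 1.
Optimal value attained by: walk 2->3->4.
Answer: (G^⊗2)[2][4] = 1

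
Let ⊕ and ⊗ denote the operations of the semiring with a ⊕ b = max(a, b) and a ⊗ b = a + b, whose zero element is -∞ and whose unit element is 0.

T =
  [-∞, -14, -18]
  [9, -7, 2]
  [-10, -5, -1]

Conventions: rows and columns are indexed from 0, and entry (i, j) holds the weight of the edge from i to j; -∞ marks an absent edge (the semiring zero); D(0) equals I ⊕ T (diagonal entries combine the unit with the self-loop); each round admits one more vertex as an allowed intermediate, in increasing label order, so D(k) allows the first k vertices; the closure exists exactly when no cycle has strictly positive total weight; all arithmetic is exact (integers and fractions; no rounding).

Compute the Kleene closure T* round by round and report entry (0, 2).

D(0):
  [0, -14, -18]
  [9, 0, 2]
  [-10, -5, 0]
D(1):
  [0, -14, -18]
  [9, 0, 2]
  [-10, -5, 0]
D(2):
  [0, -14, -12]
  [9, 0, 2]
  [4, -5, 0]
D(3):
  [0, -14, -12]
  [9, 0, 2]
  [4, -5, 0]
Answer: T*[0][2] = -12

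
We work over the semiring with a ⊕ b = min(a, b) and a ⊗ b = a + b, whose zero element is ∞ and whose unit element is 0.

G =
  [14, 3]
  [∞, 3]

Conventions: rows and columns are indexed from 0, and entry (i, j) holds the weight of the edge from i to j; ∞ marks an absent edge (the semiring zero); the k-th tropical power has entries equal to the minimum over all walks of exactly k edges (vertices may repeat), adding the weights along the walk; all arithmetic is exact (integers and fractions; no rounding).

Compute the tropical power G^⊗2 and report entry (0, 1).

G^⊗2:
  [28, 6]
  [∞, 6]
Key observation: the optimum is the walk 0->1->1, with weight 3 + 3 = 6.
Optimal value attained by: walk 0->1->1.
Answer: (G^⊗2)[0][1] = 6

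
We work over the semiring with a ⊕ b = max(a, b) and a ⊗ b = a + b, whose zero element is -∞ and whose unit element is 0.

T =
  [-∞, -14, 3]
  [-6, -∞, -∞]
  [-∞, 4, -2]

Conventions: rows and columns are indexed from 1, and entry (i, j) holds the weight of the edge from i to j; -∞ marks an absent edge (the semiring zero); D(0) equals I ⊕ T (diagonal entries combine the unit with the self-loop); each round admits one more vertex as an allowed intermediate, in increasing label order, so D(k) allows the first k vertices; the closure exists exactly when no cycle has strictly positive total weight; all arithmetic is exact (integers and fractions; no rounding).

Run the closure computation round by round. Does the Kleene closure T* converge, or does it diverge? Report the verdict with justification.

D(0):
  [0, -14, 3]
  [-6, 0, -∞]
  [-∞, 4, 0]
D(1):
  [0, -14, 3]
  [-6, 0, -3]
  [-∞, 4, 0]
Detection: at round 2, diagonal entry (3, 3) turns strictly positive.
Key observation: the cycle 3->2->1->3 has total weight 4 + (-6) + 3, which is strictly positive.
Answer: DIVERGES — positive cycle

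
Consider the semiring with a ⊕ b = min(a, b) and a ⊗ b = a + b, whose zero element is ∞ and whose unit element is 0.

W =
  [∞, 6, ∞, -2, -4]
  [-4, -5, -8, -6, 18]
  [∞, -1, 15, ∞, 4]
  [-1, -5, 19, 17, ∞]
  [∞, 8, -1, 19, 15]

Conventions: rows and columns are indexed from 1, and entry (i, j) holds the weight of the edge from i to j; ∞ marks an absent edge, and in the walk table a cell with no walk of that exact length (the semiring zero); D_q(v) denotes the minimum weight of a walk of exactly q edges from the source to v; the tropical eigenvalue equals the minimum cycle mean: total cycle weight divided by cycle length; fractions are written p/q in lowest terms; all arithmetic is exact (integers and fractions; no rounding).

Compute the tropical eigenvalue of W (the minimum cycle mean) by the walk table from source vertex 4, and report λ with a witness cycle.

q=0: [∞, ∞, ∞, 0, ∞]
q=1: [-1, -5, 19, 17, ∞]
q=2: [-9, -10, -13, -11, -5]
q=3: [-14, -16, -18, -16, -13]
q=4: [-20, -21, -24, -22, -18]
q=5: [-25, -27, -29, -27, -24]
Optimal cycle mean attained by: cycle 2->4->2, total (-6) + (-5), length 2.
Answer: λ = -11/2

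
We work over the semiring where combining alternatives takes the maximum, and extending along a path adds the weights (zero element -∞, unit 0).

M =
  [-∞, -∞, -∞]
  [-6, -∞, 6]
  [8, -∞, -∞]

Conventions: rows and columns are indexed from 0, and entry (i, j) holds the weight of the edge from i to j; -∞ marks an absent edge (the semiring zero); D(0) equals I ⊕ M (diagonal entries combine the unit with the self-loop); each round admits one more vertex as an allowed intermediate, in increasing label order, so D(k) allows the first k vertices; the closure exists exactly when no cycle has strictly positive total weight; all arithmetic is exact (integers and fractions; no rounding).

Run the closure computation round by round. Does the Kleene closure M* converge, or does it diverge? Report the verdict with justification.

D(0):
  [0, -∞, -∞]
  [-6, 0, 6]
  [8, -∞, 0]
D(1):
  [0, -∞, -∞]
  [-6, 0, 6]
  [8, -∞, 0]
D(2):
  [0, -∞, -∞]
  [-6, 0, 6]
  [8, -∞, 0]
D(3):
  [0, -∞, -∞]
  [14, 0, 6]
  [8, -∞, 0]
Key observation: every diagonal entry stays at the unit through all rounds, so no improving cycle exists.
Answer: CONVERGES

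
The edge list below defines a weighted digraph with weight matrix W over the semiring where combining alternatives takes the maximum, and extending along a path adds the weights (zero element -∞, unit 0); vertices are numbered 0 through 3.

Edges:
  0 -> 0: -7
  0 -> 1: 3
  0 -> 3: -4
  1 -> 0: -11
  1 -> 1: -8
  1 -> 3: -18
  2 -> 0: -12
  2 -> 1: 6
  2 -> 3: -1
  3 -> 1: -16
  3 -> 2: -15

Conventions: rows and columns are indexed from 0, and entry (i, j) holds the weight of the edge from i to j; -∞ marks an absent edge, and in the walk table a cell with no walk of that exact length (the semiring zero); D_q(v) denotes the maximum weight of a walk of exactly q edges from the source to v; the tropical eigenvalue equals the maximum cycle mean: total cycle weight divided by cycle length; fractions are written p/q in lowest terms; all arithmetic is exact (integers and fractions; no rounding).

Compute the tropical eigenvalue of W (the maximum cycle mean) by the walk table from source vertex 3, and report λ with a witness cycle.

q=0: [-∞, -∞, -∞, 0]
q=1: [-∞, -16, -15, -∞]
q=2: [-27, -9, -∞, -16]
q=3: [-20, -17, -31, -27]
q=4: [-27, -17, -42, -24]
Optimal cycle mean attained by: cycle 0->1->0, total 3 + (-11), length 2.
Answer: λ = -4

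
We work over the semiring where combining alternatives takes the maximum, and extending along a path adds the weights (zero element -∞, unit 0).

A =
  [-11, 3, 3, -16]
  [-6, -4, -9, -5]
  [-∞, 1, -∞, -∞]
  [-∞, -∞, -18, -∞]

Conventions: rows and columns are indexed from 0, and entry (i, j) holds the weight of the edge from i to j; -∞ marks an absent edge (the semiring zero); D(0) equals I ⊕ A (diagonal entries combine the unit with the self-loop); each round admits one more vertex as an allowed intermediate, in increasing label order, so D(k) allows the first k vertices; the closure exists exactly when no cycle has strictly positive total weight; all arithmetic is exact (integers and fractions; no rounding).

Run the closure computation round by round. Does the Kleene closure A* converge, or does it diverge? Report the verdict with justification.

D(0):
  [0, 3, 3, -16]
  [-6, 0, -9, -5]
  [-∞, 1, 0, -∞]
  [-∞, -∞, -18, 0]
D(1):
  [0, 3, 3, -16]
  [-6, 0, -3, -5]
  [-∞, 1, 0, -∞]
  [-∞, -∞, -18, 0]
D(2):
  [0, 3, 3, -2]
  [-6, 0, -3, -5]
  [-5, 1, 0, -4]
  [-∞, -∞, -18, 0]
D(3):
  [0, 4, 3, -1]
  [-6, 0, -3, -5]
  [-5, 1, 0, -4]
  [-23, -17, -18, 0]
D(4):
  [0, 4, 3, -1]
  [-6, 0, -3, -5]
  [-5, 1, 0, -4]
  [-23, -17, -18, 0]
Key observation: every diagonal entry stays at the unit through all rounds, so no improving cycle exists.
Answer: CONVERGES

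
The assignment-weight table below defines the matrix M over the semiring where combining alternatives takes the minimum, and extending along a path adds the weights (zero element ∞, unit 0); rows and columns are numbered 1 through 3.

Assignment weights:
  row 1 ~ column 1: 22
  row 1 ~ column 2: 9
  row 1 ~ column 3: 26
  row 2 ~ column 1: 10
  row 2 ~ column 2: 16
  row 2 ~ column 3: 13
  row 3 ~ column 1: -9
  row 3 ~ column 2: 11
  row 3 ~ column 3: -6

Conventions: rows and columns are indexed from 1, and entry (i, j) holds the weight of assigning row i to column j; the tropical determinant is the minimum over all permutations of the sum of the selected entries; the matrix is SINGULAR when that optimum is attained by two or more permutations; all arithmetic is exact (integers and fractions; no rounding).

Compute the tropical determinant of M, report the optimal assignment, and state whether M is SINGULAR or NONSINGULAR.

σ = (1, 2, 3): 22 + 16 + (-6) = 32
σ = (1, 3, 2): 22 + 13 + 11 = 46
σ = (2, 1, 3): 9 + 10 + (-6) = 13
σ = (2, 3, 1): 9 + 13 + (-9) = 13
σ = (3, 1, 2): 26 + 10 + 11 = 47
σ = (3, 2, 1): 26 + 16 + (-9) = 33
Optimal value attained by: σ = (2, 1, 3).
Answer: det⊕(M) = 13; verdict: SINGULAR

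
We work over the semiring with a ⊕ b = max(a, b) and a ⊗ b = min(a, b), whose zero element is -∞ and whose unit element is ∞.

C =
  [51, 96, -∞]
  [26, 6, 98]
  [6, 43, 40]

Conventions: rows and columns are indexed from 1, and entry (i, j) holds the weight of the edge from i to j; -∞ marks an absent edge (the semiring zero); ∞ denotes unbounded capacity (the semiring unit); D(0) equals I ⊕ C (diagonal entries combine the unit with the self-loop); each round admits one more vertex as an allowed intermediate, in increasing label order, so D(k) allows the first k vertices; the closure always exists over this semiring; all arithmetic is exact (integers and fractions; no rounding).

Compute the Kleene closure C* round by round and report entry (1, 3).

D(0):
  [∞, 96, -∞]
  [26, ∞, 98]
  [6, 43, ∞]
D(1):
  [∞, 96, -∞]
  [26, ∞, 98]
  [6, 43, ∞]
D(2):
  [∞, 96, 96]
  [26, ∞, 98]
  [26, 43, ∞]
D(3):
  [∞, 96, 96]
  [26, ∞, 98]
  [26, 43, ∞]
Answer: C*[1][3] = 96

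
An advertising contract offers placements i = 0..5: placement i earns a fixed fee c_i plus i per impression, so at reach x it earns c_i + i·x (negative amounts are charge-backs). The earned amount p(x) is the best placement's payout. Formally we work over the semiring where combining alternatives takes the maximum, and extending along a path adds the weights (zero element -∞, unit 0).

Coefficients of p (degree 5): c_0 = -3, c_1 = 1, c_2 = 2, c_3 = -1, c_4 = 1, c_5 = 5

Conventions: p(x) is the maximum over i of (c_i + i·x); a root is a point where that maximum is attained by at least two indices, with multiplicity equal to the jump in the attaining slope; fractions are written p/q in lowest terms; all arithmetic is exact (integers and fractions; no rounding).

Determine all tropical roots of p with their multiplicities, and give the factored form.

hull edge (i=0, c=-3) to (i=1, c=1): slope 4, span 1
hull edge (i=1, c=1) to (i=5, c=5): slope 1, span 4
Factored form: p(x) = 5 ⊗ (x ⊕ (-4)) ⊗ (x ⊕ (-1)) ⊗ (x ⊕ (-1)) ⊗ (x ⊕ (-1)) ⊗ (x ⊕ (-1))
Answer: roots = -4 (mult 1), -1 (mult 4)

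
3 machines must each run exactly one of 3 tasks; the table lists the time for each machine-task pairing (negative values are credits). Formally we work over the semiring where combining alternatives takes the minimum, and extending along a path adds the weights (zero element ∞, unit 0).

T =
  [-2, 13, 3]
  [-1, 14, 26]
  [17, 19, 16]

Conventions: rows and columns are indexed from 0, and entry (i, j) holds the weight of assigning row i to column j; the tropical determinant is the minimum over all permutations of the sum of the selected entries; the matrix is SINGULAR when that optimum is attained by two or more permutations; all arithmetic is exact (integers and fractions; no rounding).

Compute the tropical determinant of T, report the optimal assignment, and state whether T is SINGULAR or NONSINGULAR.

σ = (0, 1, 2): (-2) + 14 + 16 = 28
σ = (0, 2, 1): (-2) + 26 + 19 = 43
σ = (1, 0, 2): 13 + (-1) + 16 = 28
σ = (1, 2, 0): 13 + 26 + 17 = 56
σ = (2, 0, 1): 3 + (-1) + 19 = 21
σ = (2, 1, 0): 3 + 14 + 17 = 34
Optimal value attained by: σ = (2, 0, 1).
Answer: det⊕(T) = 21; verdict: NONSINGULAR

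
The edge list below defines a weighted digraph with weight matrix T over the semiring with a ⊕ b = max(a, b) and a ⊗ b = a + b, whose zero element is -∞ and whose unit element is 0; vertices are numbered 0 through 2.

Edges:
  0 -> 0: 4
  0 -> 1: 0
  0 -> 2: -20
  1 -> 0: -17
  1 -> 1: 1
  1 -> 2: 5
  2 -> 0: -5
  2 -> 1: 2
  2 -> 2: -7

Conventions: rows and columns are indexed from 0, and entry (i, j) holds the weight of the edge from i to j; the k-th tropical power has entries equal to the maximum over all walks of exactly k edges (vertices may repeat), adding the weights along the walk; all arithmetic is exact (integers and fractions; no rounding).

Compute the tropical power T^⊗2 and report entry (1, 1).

T^⊗2:
  [8, 4, 5]
  [0, 7, 6]
  [-1, 3, 7]
Key observation: the optimum is the walk 1->2->1, with weight 5 + 2 = 7.
Optimal value attained by: walk 1->2->1.
Answer: (T^⊗2)[1][1] = 7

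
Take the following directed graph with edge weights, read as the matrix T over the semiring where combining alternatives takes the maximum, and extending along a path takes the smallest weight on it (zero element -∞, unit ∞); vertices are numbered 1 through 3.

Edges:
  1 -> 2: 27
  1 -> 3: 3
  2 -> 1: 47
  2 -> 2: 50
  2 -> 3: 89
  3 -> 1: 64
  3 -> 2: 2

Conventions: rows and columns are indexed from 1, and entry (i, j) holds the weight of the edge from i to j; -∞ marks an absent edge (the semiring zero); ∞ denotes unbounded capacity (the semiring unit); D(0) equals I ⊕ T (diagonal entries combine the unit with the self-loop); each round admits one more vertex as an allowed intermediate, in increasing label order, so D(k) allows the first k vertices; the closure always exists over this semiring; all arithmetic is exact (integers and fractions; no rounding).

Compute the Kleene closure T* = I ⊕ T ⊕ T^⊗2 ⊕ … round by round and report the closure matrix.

D(0):
  [∞, 27, 3]
  [47, ∞, 89]
  [64, 2, ∞]
D(1):
  [∞, 27, 3]
  [47, ∞, 89]
  [64, 27, ∞]
D(2):
  [∞, 27, 27]
  [47, ∞, 89]
  [64, 27, ∞]
D(3):
  [∞, 27, 27]
  [64, ∞, 89]
  [64, 27, ∞]
Answer: T* = [[∞, 27, 27], [64, ∞, 89], [64, 27, ∞]]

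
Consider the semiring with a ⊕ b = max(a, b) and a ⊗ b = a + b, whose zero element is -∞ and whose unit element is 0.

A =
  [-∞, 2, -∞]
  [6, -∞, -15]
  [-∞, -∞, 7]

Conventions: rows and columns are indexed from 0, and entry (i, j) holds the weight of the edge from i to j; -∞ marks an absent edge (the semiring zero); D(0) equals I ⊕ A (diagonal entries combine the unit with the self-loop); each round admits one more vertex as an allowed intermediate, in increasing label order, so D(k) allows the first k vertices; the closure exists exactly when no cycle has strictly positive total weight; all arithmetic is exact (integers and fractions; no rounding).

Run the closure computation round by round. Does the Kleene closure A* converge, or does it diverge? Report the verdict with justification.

Detection: at round 0, diagonal entry (2, 2) turns strictly positive.
Key observation: the cycle 2->2 has total weight 7, which is strictly positive.
Answer: DIVERGES — positive cycle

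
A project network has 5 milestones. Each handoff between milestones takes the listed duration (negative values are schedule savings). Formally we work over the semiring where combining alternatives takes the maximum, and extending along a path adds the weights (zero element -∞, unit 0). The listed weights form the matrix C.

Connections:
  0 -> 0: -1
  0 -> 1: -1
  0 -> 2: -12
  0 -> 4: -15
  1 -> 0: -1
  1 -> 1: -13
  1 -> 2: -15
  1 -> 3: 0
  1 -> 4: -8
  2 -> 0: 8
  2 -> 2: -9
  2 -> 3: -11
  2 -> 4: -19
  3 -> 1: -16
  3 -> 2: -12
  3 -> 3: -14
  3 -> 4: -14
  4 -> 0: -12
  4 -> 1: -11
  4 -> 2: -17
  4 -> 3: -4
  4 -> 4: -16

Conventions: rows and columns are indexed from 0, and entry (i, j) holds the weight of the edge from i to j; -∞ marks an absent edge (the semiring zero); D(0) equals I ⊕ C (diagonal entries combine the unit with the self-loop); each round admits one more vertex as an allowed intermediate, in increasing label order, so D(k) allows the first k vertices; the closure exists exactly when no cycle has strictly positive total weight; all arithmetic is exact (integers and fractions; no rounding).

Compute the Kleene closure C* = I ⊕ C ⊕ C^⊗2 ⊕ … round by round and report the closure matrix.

D(0):
  [0, -1, -12, -∞, -15]
  [-1, 0, -15, 0, -8]
  [8, -∞, 0, -11, -19]
  [-∞, -16, -12, 0, -14]
  [-12, -11, -17, -4, 0]
D(1):
  [0, -1, -12, -∞, -15]
  [-1, 0, -13, 0, -8]
  [8, 7, 0, -11, -7]
  [-∞, -16, -12, 0, -14]
  [-12, -11, -17, -4, 0]
D(2):
  [0, -1, -12, -1, -9]
  [-1, 0, -13, 0, -8]
  [8, 7, 0, 7, -1]
  [-17, -16, -12, 0, -14]
  [-12, -11, -17, -4, 0]
D(3):
  [0, -1, -12, -1, -9]
  [-1, 0, -13, 0, -8]
  [8, 7, 0, 7, -1]
  [-4, -5, -12, 0, -13]
  [-9, -10, -17, -4, 0]
D(4):
  [0, -1, -12, -1, -9]
  [-1, 0, -12, 0, -8]
  [8, 7, 0, 7, -1]
  [-4, -5, -12, 0, -13]
  [-8, -9, -16, -4, 0]
D(5):
  [0, -1, -12, -1, -9]
  [-1, 0, -12, 0, -8]
  [8, 7, 0, 7, -1]
  [-4, -5, -12, 0, -13]
  [-8, -9, -16, -4, 0]
Answer: C* = [[0, -1, -12, -1, -9], [-1, 0, -12, 0, -8], [8, 7, 0, 7, -1], [-4, -5, -12, 0, -13], [-8, -9, -16, -4, 0]]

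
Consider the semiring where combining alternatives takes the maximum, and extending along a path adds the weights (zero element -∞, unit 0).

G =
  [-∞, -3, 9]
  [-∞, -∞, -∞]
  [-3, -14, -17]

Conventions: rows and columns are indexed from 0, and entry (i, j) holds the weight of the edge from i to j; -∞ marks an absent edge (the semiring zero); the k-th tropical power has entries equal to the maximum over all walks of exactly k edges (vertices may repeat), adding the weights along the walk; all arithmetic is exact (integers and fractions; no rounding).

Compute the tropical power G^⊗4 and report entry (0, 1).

G^⊗2:
  [6, -5, -8]
  [-∞, -∞, -∞]
  [-20, -6, 6]
G^⊗3:
  [-11, 3, 15]
  [-∞, -∞, -∞]
  [3, -8, -11]
G^⊗4:
  [12, 1, -2]
  [-∞, -∞, -∞]
  [-14, 0, 12]
Key observation: the optimum is the walk 0->2->0->2->1, with weight 9 + (-3) + 9 + (-14) = 1.
Optimal value attained by: walk 0->2->0->2->1.
Answer: (G^⊗4)[0][1] = 1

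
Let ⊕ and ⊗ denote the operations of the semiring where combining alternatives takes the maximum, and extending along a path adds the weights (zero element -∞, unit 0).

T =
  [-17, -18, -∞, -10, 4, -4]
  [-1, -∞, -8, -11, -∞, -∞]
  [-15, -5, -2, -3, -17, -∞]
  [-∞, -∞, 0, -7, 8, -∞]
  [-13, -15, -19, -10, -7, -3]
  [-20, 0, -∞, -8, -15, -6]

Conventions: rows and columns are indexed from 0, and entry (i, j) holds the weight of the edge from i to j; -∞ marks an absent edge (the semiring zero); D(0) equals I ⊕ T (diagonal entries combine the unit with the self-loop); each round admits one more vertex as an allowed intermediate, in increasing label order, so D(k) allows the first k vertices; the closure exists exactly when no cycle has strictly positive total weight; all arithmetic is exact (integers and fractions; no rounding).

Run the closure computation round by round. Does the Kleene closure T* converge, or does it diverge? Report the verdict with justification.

D(0):
  [0, -18, -∞, -10, 4, -4]
  [-1, 0, -8, -11, -∞, -∞]
  [-15, -5, 0, -3, -17, -∞]
  [-∞, -∞, 0, 0, 8, -∞]
  [-13, -15, -19, -10, 0, -3]
  [-20, 0, -∞, -8, -15, 0]
D(1):
  [0, -18, -∞, -10, 4, -4]
  [-1, 0, -8, -11, 3, -5]
  [-15, -5, 0, -3, -11, -19]
  [-∞, -∞, 0, 0, 8, -∞]
  [-13, -15, -19, -10, 0, -3]
  [-20, 0, -∞, -8, -15, 0]
D(2):
  [0, -18, -26, -10, 4, -4]
  [-1, 0, -8, -11, 3, -5]
  [-6, -5, 0, -3, -2, -10]
  [-∞, -∞, 0, 0, 8, -∞]
  [-13, -15, -19, -10, 0, -3]
  [-1, 0, -8, -8, 3, 0]
D(3):
  [0, -18, -26, -10, 4, -4]
  [-1, 0, -8, -11, 3, -5]
  [-6, -5, 0, -3, -2, -10]
  [-6, -5, 0, 0, 8, -10]
  [-13, -15, -19, -10, 0, -3]
  [-1, 0, -8, -8, 3, 0]
D(4):
  [0, -15, -10, -10, 4, -4]
  [-1, 0, -8, -11, 3, -5]
  [-6, -5, 0, -3, 5, -10]
  [-6, -5, 0, 0, 8, -10]
  [-13, -15, -10, -10, 0, -3]
  [-1, 0, -8, -8, 3, 0]
D(5):
  [0, -11, -6, -6, 4, 1]
  [-1, 0, -7, -7, 3, 0]
  [-6, -5, 0, -3, 5, 2]
  [-5, -5, 0, 0, 8, 5]
  [-13, -15, -10, -10, 0, -3]
  [-1, 0, -7, -7, 3, 0]
D(6):
  [0, 1, -6, -6, 4, 1]
  [-1, 0, -7, -7, 3, 0]
  [1, 2, 0, -3, 5, 2]
  [4, 5, 0, 0, 8, 5]
  [-4, -3, -10, -10, 0, -3]
  [-1, 0, -7, -7, 3, 0]
Key observation: every diagonal entry stays at the unit through all rounds, so no improving cycle exists.
Answer: CONVERGES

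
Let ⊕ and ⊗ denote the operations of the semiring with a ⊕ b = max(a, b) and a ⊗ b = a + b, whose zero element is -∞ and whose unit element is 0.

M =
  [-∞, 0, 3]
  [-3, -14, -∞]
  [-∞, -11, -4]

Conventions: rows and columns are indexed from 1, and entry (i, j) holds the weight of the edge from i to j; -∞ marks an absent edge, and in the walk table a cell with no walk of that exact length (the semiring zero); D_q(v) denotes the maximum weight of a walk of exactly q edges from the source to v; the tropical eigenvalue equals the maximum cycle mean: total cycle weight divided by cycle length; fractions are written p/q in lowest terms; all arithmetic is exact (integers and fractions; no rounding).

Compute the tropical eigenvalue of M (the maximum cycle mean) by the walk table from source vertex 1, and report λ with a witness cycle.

q=0: [0, -∞, -∞]
q=1: [-∞, 0, 3]
q=2: [-3, -8, -1]
q=3: [-11, -3, 0]
Optimal cycle mean attained by: cycle 1->2->1, total 0 + (-3), length 2.
Answer: λ = -3/2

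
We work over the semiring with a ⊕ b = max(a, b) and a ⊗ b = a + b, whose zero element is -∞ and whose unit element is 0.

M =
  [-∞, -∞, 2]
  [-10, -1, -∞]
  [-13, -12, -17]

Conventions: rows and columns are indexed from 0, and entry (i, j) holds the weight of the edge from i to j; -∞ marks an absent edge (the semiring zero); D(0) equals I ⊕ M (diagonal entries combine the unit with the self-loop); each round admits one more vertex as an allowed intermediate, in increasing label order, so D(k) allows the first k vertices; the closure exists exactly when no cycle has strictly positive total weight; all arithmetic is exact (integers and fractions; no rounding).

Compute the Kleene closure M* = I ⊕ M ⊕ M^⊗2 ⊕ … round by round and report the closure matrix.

D(0):
  [0, -∞, 2]
  [-10, 0, -∞]
  [-13, -12, 0]
D(1):
  [0, -∞, 2]
  [-10, 0, -8]
  [-13, -12, 0]
D(2):
  [0, -∞, 2]
  [-10, 0, -8]
  [-13, -12, 0]
D(3):
  [0, -10, 2]
  [-10, 0, -8]
  [-13, -12, 0]
Answer: M* = [[0, -10, 2], [-10, 0, -8], [-13, -12, 0]]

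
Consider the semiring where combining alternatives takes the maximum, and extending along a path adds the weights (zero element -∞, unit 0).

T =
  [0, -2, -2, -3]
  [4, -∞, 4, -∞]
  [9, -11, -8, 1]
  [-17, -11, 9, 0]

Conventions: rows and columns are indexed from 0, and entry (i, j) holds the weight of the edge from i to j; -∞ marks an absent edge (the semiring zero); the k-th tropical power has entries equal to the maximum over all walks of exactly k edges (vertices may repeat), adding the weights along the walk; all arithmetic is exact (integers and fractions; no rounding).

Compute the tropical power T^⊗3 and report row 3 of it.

T^⊗2:
  [7, -2, 6, -1]
  [13, 2, 2, 5]
  [9, 7, 10, 6]
  [18, -2, 9, 10]
T^⊗3:
  [15, 5, 8, 7]
  [13, 11, 14, 10]
  [19, 7, 15, 11]
  [18, 16, 19, 15]
Answer: row 3 of T^⊗3 = [18, 16, 19, 15]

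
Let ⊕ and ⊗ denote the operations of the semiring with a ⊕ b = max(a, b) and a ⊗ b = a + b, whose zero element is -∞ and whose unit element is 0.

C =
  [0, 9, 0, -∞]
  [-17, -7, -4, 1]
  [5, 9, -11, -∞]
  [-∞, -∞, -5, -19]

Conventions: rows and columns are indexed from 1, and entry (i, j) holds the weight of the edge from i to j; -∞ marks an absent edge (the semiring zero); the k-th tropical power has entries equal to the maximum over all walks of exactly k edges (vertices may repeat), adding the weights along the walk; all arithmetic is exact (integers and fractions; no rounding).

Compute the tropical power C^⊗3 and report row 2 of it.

C^⊗2:
  [5, 9, 5, 10]
  [1, 5, -4, -6]
  [5, 14, 5, 10]
  [0, 4, -16, -38]
C^⊗3:
  [10, 14, 5, 10]
  [1, 10, 1, 6]
  [10, 14, 10, 15]
  [0, 9, 0, 5]
Answer: row 2 of C^⊗3 = [1, 10, 1, 6]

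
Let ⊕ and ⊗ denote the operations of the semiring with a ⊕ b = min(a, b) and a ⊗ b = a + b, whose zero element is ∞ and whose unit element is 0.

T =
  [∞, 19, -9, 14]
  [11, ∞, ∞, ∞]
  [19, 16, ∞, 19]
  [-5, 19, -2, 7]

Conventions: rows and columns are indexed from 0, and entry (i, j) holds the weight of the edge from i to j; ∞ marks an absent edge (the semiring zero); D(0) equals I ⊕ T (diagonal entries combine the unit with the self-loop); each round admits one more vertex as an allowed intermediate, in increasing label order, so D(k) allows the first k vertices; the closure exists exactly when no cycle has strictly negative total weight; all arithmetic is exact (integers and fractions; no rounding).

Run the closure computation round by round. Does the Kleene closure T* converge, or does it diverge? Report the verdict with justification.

D(0):
  [0, 19, -9, 14]
  [11, 0, ∞, ∞]
  [19, 16, 0, 19]
  [-5, 19, -2, 0]
D(1):
  [0, 19, -9, 14]
  [11, 0, 2, 25]
  [19, 16, 0, 19]
  [-5, 14, -14, 0]
D(2):
  [0, 19, -9, 14]
  [11, 0, 2, 25]
  [19, 16, 0, 19]
  [-5, 14, -14, 0]
D(3):
  [0, 7, -9, 10]
  [11, 0, 2, 21]
  [19, 16, 0, 19]
  [-5, 2, -14, 0]
D(4):
  [0, 7, -9, 10]
  [11, 0, 2, 21]
  [14, 16, 0, 19]
  [-5, 2, -14, 0]
Key observation: every diagonal entry stays at the unit through all rounds, so no improving cycle exists.
Answer: CONVERGES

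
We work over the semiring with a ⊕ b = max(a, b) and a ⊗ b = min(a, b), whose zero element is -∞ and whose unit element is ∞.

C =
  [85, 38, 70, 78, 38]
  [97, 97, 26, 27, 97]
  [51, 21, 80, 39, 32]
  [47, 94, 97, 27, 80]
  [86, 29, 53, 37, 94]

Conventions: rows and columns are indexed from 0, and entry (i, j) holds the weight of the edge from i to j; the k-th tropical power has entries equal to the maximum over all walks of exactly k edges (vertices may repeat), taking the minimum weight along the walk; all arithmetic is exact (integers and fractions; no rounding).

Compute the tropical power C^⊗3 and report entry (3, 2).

C^⊗2:
  [85, 78, 78, 78, 78]
  [97, 97, 70, 78, 97]
  [51, 39, 80, 51, 39]
  [94, 94, 80, 47, 94]
  [86, 38, 70, 78, 94]
C^⊗3:
  [85, 78, 78, 78, 78]
  [97, 97, 78, 78, 97]
  [51, 51, 80, 51, 51]
  [94, 94, 80, 78, 94]
  [86, 78, 78, 78, 94]
Key observation: the optimum is the walk 3->2->2->2, with weight 97 min 80 min 80 = 80.
Optimal value attained by: walk 3->2->2->2.
Answer: (C^⊗3)[3][2] = 80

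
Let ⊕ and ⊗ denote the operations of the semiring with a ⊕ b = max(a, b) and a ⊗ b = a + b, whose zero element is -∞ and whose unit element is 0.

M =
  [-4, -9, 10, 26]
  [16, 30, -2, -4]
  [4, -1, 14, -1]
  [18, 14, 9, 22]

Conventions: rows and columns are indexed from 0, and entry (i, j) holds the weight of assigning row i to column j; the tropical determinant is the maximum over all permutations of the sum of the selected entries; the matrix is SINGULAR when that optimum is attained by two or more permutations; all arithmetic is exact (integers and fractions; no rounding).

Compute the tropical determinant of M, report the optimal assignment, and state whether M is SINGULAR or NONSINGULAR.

σ = (0, 1, 2, 3): (-4) + 30 + 14 + 22 = 62
σ = (0, 1, 3, 2): (-4) + 30 + (-1) + 9 = 34
σ = (0, 2, 1, 3): (-4) + (-2) + (-1) + 22 = 15
σ = (0, 2, 3, 1): (-4) + (-2) + (-1) + 14 = 7
σ = (0, 3, 1, 2): (-4) + (-4) + (-1) + 9 = 0
σ = (0, 3, 2, 1): (-4) + (-4) + 14 + 14 = 20
σ = (1, 0, 2, 3): (-9) + 16 + 14 + 22 = 43
σ = (1, 0, 3, 2): (-9) + 16 + (-1) + 9 = 15
σ = (1, 2, 0, 3): (-9) + (-2) + 4 + 22 = 15
σ = (1, 2, 3, 0): (-9) + (-2) + (-1) + 18 = 6
σ = (1, 3, 0, 2): (-9) + (-4) + 4 + 9 = 0
σ = (1, 3, 2, 0): (-9) + (-4) + 14 + 18 = 19
σ = (2, 0, 1, 3): 10 + 16 + (-1) + 22 = 47
σ = (2, 0, 3, 1): 10 + 16 + (-1) + 14 = 39
σ = (2, 1, 0, 3): 10 + 30 + 4 + 22 = 66
σ = (2, 1, 3, 0): 10 + 30 + (-1) + 18 = 57
σ = (2, 3, 0, 1): 10 + (-4) + 4 + 14 = 24
σ = (2, 3, 1, 0): 10 + (-4) + (-1) + 18 = 23
σ = (3, 0, 1, 2): 26 + 16 + (-1) + 9 = 50
σ = (3, 0, 2, 1): 26 + 16 + 14 + 14 = 70
σ = (3, 1, 0, 2): 26 + 30 + 4 + 9 = 69
σ = (3, 1, 2, 0): 26 + 30 + 14 + 18 = 88
σ = (3, 2, 0, 1): 26 + (-2) + 4 + 14 = 42
σ = (3, 2, 1, 0): 26 + (-2) + (-1) + 18 = 41
Optimal value attained by: σ = (3, 1, 2, 0).
Answer: det⊕(M) = 88; verdict: NONSINGULAR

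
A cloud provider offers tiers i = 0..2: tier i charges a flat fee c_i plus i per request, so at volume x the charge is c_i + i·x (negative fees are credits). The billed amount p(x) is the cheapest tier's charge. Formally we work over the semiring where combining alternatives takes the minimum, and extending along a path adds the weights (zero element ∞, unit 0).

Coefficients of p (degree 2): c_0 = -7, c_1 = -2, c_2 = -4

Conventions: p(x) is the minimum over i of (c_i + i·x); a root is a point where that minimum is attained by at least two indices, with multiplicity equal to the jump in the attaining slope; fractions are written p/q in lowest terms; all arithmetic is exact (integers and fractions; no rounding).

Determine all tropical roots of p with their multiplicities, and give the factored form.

hull edge (i=0, c=-7) to (i=2, c=-4): slope 3/2, span 2
Factored form: p(x) = -4 ⊗ (x ⊕ (-3/2)) ⊗ (x ⊕ (-3/2))
Answer: roots = -3/2 (mult 2)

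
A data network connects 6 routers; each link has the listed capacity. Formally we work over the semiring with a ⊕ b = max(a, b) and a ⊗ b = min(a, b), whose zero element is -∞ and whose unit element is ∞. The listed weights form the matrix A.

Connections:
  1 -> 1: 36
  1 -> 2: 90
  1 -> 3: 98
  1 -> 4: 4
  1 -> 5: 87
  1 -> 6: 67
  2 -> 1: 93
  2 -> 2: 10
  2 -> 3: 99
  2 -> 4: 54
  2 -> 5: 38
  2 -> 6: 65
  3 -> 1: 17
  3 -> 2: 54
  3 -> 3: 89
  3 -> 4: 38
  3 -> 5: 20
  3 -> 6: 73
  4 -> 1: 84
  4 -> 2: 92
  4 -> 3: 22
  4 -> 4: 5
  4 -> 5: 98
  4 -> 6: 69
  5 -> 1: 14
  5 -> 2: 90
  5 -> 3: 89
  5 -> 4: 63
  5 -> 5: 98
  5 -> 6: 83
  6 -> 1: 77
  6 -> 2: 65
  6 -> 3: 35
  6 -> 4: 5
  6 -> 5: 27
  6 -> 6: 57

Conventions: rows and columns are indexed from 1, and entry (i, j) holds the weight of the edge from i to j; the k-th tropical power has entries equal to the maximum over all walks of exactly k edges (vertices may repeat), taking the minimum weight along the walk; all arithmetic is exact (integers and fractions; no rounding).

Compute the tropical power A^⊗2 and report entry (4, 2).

A^⊗2:
  [90, 87, 90, 63, 87, 83]
  [65, 90, 93, 38, 87, 73]
  [73, 65, 89, 54, 38, 73]
  [92, 90, 92, 63, 98, 83]
  [90, 90, 90, 63, 98, 83]
  [65, 77, 77, 54, 77, 67]
Key observation: the optimum is the walk 4->5->2, with weight 98 min 90 = 90.
Optimal value attained by: walk 4->5->2.
Answer: (A^⊗2)[4][2] = 90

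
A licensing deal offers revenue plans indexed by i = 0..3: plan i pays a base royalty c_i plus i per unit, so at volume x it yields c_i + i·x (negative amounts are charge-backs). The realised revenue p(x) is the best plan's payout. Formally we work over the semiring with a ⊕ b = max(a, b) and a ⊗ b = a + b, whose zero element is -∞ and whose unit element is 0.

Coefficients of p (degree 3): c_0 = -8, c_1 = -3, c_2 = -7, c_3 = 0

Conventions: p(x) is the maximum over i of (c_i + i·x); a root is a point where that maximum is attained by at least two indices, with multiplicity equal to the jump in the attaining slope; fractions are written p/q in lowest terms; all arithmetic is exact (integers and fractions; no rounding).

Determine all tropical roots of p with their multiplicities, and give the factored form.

hull edge (i=0, c=-8) to (i=1, c=-3): slope 5, span 1
hull edge (i=1, c=-3) to (i=3, c=0): slope 3/2, span 2
Factored form: p(x) = 0 ⊗ (x ⊕ (-5)) ⊗ (x ⊕ (-3/2)) ⊗ (x ⊕ (-3/2))
Answer: roots = -5 (mult 1), -3/2 (mult 2)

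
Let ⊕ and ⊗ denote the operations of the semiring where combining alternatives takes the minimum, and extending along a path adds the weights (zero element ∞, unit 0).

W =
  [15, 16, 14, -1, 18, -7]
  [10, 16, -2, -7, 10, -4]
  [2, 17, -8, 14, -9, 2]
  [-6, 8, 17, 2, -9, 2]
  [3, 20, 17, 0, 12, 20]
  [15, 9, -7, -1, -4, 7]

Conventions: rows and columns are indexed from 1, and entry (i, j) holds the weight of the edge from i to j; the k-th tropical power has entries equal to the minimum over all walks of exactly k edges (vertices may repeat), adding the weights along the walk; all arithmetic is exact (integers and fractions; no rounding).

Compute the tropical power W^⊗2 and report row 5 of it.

W^⊗2:
  [-7, 2, -14, -8, -11, 0]
  [-13, 1, -11, -5, -16, -5]
  [-6, 9, -16, -9, -17, -6]
  [-6, 10, -5, -9, -7, -13]
  [-6, 8, 9, 2, -9, -4]
  [-7, 7, -15, -4, -16, -5]
Answer: row 5 of W^⊗2 = [-6, 8, 9, 2, -9, -4]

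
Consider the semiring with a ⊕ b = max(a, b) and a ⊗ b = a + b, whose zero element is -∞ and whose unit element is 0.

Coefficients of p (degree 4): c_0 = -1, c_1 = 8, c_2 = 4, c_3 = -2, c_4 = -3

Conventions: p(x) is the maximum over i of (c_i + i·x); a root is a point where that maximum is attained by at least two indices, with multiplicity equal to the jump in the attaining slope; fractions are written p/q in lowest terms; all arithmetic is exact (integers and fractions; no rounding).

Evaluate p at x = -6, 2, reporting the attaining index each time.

p(-6) = max(-1+0·(-6)=-1, 8+1·(-6)=2, 4+2·(-6)=-8, -2+3·(-6)=-20, -3+4·(-6)=-27) = 2 (attained by i=1)
p(2) = max(-1+0·2=-1, 8+1·2=10, 4+2·2=8, -2+3·2=4, -3+4·2=5) = 10 (attained by i=1)
Answer: p(-6) = 2; p(2) = 10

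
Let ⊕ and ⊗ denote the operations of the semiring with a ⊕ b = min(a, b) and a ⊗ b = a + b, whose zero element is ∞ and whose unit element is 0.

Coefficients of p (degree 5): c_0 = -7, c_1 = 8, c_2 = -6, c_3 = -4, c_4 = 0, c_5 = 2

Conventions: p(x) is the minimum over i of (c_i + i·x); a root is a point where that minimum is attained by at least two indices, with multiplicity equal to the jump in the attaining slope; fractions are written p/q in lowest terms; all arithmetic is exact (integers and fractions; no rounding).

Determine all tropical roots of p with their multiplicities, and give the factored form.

hull edge (i=0, c=-7) to (i=2, c=-6): slope 1/2, span 2
hull edge (i=2, c=-6) to (i=3, c=-4): slope 2, span 1
hull edge (i=3, c=-4) to (i=5, c=2): slope 3, span 2
Factored form: p(x) = 2 ⊗ (x ⊕ (-3)) ⊗ (x ⊕ (-3)) ⊗ (x ⊕ (-2)) ⊗ (x ⊕ (-1/2)) ⊗ (x ⊕ (-1/2))
Answer: roots = -3 (mult 2), -2 (mult 1), -1/2 (mult 2)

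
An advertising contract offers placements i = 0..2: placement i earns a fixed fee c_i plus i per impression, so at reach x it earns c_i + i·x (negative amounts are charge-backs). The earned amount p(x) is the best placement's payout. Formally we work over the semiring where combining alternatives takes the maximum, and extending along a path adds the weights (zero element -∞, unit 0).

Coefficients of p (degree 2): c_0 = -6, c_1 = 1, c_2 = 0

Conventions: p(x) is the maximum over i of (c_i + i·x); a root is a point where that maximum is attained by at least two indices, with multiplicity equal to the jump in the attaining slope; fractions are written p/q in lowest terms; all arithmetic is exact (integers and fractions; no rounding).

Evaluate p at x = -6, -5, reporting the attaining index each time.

p(-6) = max(-6+0·(-6)=-6, 1+1·(-6)=-5, 0+2·(-6)=-12) = -5 (attained by i=1)
p(-5) = max(-6+0·(-5)=-6, 1+1·(-5)=-4, 0+2·(-5)=-10) = -4 (attained by i=1)
Answer: p(-6) = -5; p(-5) = -4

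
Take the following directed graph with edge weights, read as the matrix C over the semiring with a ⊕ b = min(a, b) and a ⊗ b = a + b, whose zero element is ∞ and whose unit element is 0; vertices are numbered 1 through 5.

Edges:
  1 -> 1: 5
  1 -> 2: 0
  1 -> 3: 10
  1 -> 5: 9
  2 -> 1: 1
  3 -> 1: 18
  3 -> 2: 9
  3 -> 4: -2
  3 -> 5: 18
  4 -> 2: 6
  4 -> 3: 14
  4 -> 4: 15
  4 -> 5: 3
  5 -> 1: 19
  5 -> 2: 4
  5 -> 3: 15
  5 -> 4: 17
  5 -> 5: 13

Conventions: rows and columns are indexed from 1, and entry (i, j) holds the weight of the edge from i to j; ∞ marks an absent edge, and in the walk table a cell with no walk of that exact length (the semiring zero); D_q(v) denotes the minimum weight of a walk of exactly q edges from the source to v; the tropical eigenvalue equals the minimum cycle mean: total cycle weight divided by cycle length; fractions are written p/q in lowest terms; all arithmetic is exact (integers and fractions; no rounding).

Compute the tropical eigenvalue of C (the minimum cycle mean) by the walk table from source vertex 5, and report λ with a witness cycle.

q=0: [∞, ∞, ∞, ∞, 0]
q=1: [19, 4, 15, 17, 13]
q=2: [5, 17, 28, 13, 20]
q=3: [10, 5, 15, 26, 14]
q=4: [6, 10, 20, 13, 19]
q=5: [11, 6, 16, 18, 15]
Optimal cycle mean attained by: cycle 1->2->1, total 0 + 1, length 2.
Answer: λ = 1/2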